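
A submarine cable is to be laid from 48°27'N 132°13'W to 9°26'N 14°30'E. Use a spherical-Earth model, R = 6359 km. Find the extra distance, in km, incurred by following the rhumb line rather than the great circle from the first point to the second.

Great circle: cos σ = sin φ₁ sin φ₂ + cos φ₁ cos φ₂ cos Δλ,  σ = 2.0090 rad → d_gc = 12775.3 km
Rhumb line: Δψ = -0.8039, q = Δφ/Δψ = 0.8471, d_rh = R√(Δφ²+q²Δλ²) = 14457.7 km
Excess = 14457.7 − 12775.3 = 1682.4 ≈ 1682 km

1682 km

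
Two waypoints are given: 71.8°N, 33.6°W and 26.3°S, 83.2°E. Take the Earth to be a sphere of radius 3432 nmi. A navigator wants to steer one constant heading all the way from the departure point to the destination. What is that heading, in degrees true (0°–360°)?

138.5°

Δψ = ln[tan(π/4+φ₂/2)/tan(π/4+φ₁/2)] = -2.3075
Δλ = +2.0385 rad (taken the short way round)
course = atan2(Δλ, Δψ) = 138.54°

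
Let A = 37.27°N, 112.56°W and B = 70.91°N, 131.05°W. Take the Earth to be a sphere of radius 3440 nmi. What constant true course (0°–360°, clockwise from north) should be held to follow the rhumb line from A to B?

Meridional parts: M(φ₁)=+0.7019, M(φ₂)=+1.7829 → ΔM = +1.0810;  Δλ = -0.3227 rad
tan C = Δλ / ΔM = -0.2985 → C = 343.38°

343.4°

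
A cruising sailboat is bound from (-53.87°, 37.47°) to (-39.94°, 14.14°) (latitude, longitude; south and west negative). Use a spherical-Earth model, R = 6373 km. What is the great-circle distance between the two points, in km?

2335 km

cos σ = sin φ₁ sin φ₂ + cos φ₁ cos φ₂ cos Δλ
      = sin(-53.87°)sin(-39.94°) + cos(-53.87°)cos(-39.94°)cos(-23.33°) = 0.9336
σ = 20.992° → d = Rσ = 6373·0.36638 = 2335 km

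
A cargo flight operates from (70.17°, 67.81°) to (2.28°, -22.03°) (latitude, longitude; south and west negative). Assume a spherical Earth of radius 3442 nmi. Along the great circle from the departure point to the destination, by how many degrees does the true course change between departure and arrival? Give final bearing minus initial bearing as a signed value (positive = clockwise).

Initial bearing θ₁ = atan2(sin Δλ cos φ₂, cos φ₁ sin φ₂ − sin φ₁ cos φ₂ cos Δλ) = 270.62°
Final bearing θ₂ = (initial bearing from the destination back to the start) + 180° = 199.85°
Δθ = θ₂ − θ₁ = -70.8°

-70.8°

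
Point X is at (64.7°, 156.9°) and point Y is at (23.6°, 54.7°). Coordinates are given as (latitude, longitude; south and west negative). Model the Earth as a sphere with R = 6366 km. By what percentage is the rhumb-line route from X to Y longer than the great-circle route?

8.3%

Great circle: σ = 1.2878 rad → d_gc = Rσ = 8198.4 km
Rhumb: Δφ = -0.7173, Δλ = -1.7837, Δψ = -1.0701, q = Δφ/Δψ = 0.6704 → d_rh = R√(Δφ²+q²Δλ²) = 8876.7 km
Excess = (8876.7 − 8198.4) / 8198.4 = 678.3 / 8198.4 = 8.27% ≈ 8.3%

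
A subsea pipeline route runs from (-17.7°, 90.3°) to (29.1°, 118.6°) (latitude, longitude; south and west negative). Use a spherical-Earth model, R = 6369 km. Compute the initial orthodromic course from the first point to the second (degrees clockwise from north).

30.7°

θ = atan2( sin Δλ·cos φ₂ ,  cos φ₁ sin φ₂ − sin φ₁ cos φ₂ cos Δλ )
  = atan2(+0.4142, +0.6972) = 30.72°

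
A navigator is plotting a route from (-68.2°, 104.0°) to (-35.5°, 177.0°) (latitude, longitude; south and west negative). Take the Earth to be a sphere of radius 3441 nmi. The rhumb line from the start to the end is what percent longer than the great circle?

4.6%

Great circle: σ = 0.8924 rad → d_gc = Rσ = 3070.6 nmi
Rhumb: Δφ = +0.5707, Δλ = +1.2741, Δψ = +0.9838, q = Δφ/Δψ = 0.5801 → d_rh = R√(Δφ²+q²Δλ²) = 3213.3 nmi
Excess = (3213.3 − 3070.6) / 3070.6 = 142.7 / 3070.6 = 4.647% ≈ 4.6%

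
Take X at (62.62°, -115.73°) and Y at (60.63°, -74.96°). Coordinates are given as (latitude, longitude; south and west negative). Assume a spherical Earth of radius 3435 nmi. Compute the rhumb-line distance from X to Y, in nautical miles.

1167 nmi

Δψ = ln[tan(π/4+φ₂/2)/tan(π/4+φ₁/2)] = -0.0731;  Δφ = -0.0347 rad,  Δλ = +0.7116 rad
q = Δφ/Δψ = 0.4751
d = R·√(Δφ² + q²Δλ²) = 3435·0.33981 = 1167 nmi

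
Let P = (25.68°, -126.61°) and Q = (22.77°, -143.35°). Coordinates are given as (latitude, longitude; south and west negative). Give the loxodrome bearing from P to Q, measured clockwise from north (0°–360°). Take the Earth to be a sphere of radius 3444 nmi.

259.2°

Δψ = ln[tan(π/4+φ₂/2)/tan(π/4+φ₁/2)] = -0.0557
Δλ = -0.2922 rad (taken the short way round)
course = atan2(Δλ, Δψ) = 259.21°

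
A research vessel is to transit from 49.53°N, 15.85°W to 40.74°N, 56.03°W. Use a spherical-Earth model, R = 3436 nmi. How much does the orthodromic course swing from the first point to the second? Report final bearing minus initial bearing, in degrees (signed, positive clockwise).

Initial bearing θ₁ = atan2(sin Δλ cos φ₂, cos φ₁ sin φ₂ − sin φ₁ cos φ₂ cos Δλ) = 268.03°
Final bearing θ₂ = (initial bearing from the destination back to the start) + 180° = 238.88°
Δθ = θ₂ − θ₁ = -29.1°

-29.1°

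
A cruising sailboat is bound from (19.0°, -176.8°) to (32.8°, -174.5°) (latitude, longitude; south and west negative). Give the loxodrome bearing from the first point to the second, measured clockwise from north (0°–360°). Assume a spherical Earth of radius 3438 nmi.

Meridional parts: M(φ₁)=+0.3379, M(φ₂)=+0.6066 → ΔM = +0.2687;  Δλ = +0.0401 rad
tan C = Δλ / ΔM = +0.1494 → C = 8.50°

8.5°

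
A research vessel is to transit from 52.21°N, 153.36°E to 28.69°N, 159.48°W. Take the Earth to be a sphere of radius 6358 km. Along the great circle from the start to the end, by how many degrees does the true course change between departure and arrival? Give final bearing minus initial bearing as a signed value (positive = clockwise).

+32.3°

At departure: θ₁ = atan2(sin Δλ cos φ₂, cos φ₁ sin φ₂ − sin φ₁ cos φ₂ cos Δλ) = 105.40°
At arrival: θ₂ = atan2(sin Δλ cos φ₁, −cos φ₂ sin φ₁ + sin φ₂ cos φ₁ cos Δλ) = 137.67°
Δθ = θ₂ − θ₁ = +32.3°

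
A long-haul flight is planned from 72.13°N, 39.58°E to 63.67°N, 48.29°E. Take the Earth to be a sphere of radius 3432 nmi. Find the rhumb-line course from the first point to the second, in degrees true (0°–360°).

Meridional parts: M(φ₁)=+1.8501, M(φ₂)=+1.4528 → ΔM = -0.3973;  Δλ = +0.1520 rad
tan C = Δλ / ΔM = -0.3827 → C = 159.06°

159.1°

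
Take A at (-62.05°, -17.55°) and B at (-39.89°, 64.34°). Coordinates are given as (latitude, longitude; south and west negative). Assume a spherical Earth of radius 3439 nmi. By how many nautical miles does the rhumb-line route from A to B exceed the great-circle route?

Great circle: cos σ = sin φ₁ sin φ₂ + cos φ₁ cos φ₂ cos Δλ,  σ = 0.9056 rad → d_gc = 3114.22 nmi
Rhumb line: Δψ = +0.6304, q = Δφ/Δψ = 0.6135, d_rh = R√(Δφ²+q²Δλ²) = 3295.71 nmi
Excess = 3295.71 − 3114.22 = 181.49 ≈ 181 nmi

181 nmi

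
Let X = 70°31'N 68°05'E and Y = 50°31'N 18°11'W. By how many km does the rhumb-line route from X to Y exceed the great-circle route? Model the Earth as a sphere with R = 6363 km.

370 km

Great circle: cos σ = sin φ₁ sin φ₂ + cos φ₁ cos φ₂ cos Δλ,  σ = 0.7356 rad → d_gc = 4680.67 km
Rhumb line: Δψ = -0.7373, q = Δφ/Δψ = 0.4734, d_rh = R√(Δφ²+q²Δλ²) = 5050.21 km
Excess = 5050.21 − 4680.67 = 369.54 ≈ 370 km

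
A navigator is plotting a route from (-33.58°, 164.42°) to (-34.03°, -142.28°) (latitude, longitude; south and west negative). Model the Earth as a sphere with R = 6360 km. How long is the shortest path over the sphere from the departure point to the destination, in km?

Haversine: a = sin²(Δφ/2)+cos φ₁ cos φ₂ sin²(Δλ/2) = 0.13892;  σ = 2·atan2(√a,√(1−a))
σ = 43.767° → d = Rσ = 6360·0.76389 = 4858 km

4858 km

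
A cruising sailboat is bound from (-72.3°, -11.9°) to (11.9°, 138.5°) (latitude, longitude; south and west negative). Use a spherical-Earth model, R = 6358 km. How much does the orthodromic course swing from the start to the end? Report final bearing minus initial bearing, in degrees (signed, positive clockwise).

At departure: θ₁ = atan2(sin Δλ cos φ₂, cos φ₁ sin φ₂ − sin φ₁ cos φ₂ cos Δλ) = 147.13°
At arrival: θ₂ = atan2(sin Δλ cos φ₁, −cos φ₂ sin φ₁ + sin φ₂ cos φ₁ cos Δλ) = 9.71°
Δθ = θ₂ − θ₁ = -137.4°

-137.4°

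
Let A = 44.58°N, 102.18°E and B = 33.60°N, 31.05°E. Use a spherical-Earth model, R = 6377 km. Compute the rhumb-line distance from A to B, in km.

Δψ = ln[tan(π/4+φ₂/2)/tan(π/4+φ₁/2)] = -0.2478;  Δφ = -0.1916 rad,  Δλ = -1.2415 rad
q = Δφ/Δψ = 0.7734
d = R·√(Δφ² + q²Δλ²) = 6377·0.97907 = 6244 km

6244 km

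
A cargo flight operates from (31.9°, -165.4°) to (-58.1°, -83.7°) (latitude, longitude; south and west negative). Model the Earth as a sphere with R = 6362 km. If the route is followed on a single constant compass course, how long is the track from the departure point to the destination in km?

Rhumb course C = atan2(Δλ, Δψ) with Δψ = ln[tan(π/4+φ₂/2)/tan(π/4+φ₁/2)] = -1.8404, Δλ = +1.4259 → C = 142.23°
d = R·|Δφ| / |cos C| = 6362·1.57080 / 0.79050 = 12642 km

12642 km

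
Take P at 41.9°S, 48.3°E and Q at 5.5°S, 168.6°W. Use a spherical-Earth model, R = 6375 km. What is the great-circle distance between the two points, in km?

13563 km

Haversine: a = sin²(Δφ/2)+cos φ₁ cos φ₂ sin²(Δλ/2) = 0.76423;  σ = 2·atan2(√a,√(1−a))
σ = 121.902° → d = Rσ = 6375·2.12759 = 13563 km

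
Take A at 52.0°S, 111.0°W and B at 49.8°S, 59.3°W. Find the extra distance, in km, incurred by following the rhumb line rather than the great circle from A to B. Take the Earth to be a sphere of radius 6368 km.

Great circle: cos σ = sin φ₁ sin φ₂ + cos φ₁ cos φ₂ cos Δλ,  σ = 0.5583 rad → d_gc = 3555.1 km
Rhumb line: Δψ = +0.0609, q = Δφ/Δψ = 0.6305, d_rh = R√(Δφ²+q²Δλ²) = 3631.3 km
Excess = 3631.3 − 3555.1 = 76.2 ≈ 76 km

76 km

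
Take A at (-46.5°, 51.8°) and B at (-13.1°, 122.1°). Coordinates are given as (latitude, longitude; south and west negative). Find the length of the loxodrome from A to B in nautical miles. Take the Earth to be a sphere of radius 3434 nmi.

4092 nmi

Δψ = ln[tan(π/4+φ₂/2)/tan(π/4+φ₁/2)] = +0.6882;  Δφ = +0.5829 rad,  Δλ = +1.2270 rad
q = Δφ/Δψ = 0.8470
d = R·√(Δφ² + q²Δλ²) = 3434·1.19157 = 4092 nmi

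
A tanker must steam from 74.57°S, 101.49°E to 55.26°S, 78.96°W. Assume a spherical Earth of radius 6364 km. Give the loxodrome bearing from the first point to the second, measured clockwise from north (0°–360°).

Meridional parts: M(φ₁)=-1.9990, M(φ₂)=-1.1622 → ΔM = +0.8368;  Δλ = +3.1337 rad
tan C = Δλ / ΔM = +3.7448 → C = 75.05°

75.0°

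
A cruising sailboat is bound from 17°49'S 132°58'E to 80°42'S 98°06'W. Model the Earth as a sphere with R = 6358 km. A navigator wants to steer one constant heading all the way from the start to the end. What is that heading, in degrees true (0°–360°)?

Meridional parts: M(φ₁)=-0.3161, M(φ₂)=-2.5092 → ΔM = -2.1931;  Δλ = +2.2503 rad
tan C = Δλ / ΔM = -1.0261 → C = 134.26°

134.3°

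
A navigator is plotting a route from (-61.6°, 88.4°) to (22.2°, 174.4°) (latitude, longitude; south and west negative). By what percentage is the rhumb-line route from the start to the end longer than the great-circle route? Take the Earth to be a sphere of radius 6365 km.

2.1%

Great circle: σ = 1.8772 rad → d_gc = Rσ = 11948.5 km
Rhumb: Δφ = +1.4626, Δλ = +1.5010, Δψ = +1.7718, q = Δφ/Δψ = 0.8255 → d_rh = R√(Δφ²+q²Δλ²) = 12201.0 km
Excess = (12201.0 − 11948.5) / 11948.5 = 252.5 / 11948.5 = 2.11% ≈ 2.1%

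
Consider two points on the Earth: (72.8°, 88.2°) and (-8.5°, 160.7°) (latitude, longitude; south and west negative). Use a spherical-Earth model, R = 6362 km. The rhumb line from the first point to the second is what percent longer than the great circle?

2.8%

Great circle: σ = 1.6241 rad → d_gc = Rσ = 10332.4 km
Rhumb: Δφ = -1.4190, Δλ = +1.2654, Δψ = -2.0378, q = Δφ/Δψ = 0.6963 → d_rh = R√(Δφ²+q²Δλ²) = 10626.1 km
Excess = (10626.1 − 10332.4) / 10332.4 = 293.7 / 10332.4 = 2.84% ≈ 2.8%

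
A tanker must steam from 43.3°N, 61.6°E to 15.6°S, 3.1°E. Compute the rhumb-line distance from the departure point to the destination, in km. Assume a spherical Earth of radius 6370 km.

8876 km

Rhumb course C = atan2(Δλ, Δψ) with Δψ = ln[tan(π/4+φ₂/2)/tan(π/4+φ₁/2)] = -1.1157, Δλ = -1.0210 → C = 222.46°
d = R·|Δφ| / |cos C| = 6370·1.02800 / 0.73772 = 8876 km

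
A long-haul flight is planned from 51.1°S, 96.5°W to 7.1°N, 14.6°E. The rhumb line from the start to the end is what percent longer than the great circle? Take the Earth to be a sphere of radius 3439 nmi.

Great circle: σ = 1.8971 rad → d_gc = Rσ = 6524.1 nmi
Rhumb: Δφ = +1.0158, Δλ = +1.9391, Δψ = +1.1651, q = Δφ/Δψ = 0.8718 → d_rh = R√(Δφ²+q²Δλ²) = 6782.4 nmi
Excess = (6782.4 − 6524.1) / 6524.1 = 258.3 / 6524.1 = 3.96% ≈ 4.0%

4.0%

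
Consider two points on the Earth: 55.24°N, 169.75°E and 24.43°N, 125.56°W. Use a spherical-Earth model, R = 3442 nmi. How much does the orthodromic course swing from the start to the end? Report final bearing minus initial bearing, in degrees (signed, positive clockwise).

At departure: θ₁ = atan2(sin Δλ cos φ₂, cos φ₁ sin φ₂ − sin φ₁ cos φ₂ cos Δλ) = 95.83°
At arrival: θ₂ = atan2(sin Δλ cos φ₁, −cos φ₂ sin φ₁ + sin φ₂ cos φ₁ cos Δλ) = 141.47°
Δθ = θ₂ − θ₁ = +45.6°

+45.6°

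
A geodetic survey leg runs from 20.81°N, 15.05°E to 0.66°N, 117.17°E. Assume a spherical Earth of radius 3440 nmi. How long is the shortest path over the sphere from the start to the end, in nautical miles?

6069 nmi

Haversine: a = sin²(Δφ/2)+cos φ₁ cos φ₂ sin²(Δλ/2) = 0.59608;  σ = 2·atan2(√a,√(1−a))
σ = 101.079° → d = Rσ = 3440·1.76416 = 6069 nmi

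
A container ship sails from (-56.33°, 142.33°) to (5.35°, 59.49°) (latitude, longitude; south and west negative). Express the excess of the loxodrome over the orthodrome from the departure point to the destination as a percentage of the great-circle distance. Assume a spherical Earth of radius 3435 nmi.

Great circle: σ = 1.5796 rad → d_gc = Rσ = 5425.9 nmi
Rhumb: Δφ = +1.0765, Δλ = -1.4458, Δψ = +1.2889, q = Δφ/Δψ = 0.8352 → d_rh = R√(Δφ²+q²Δλ²) = 5557.0 nmi
Excess = (5557.0 − 5425.9) / 5425.9 = 131.1 / 5425.9 = 2.42% ≈ 2.4%

2.4%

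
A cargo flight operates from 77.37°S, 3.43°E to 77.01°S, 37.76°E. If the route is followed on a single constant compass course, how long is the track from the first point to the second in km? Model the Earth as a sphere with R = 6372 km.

Δψ = ln[tan(π/4+φ₂/2)/tan(π/4+φ₁/2)] = +0.0283;  Δφ = +0.0063 rad,  Δλ = +0.5992 rad
q = Δφ/Δψ = 0.2217
d = R·√(Δφ² + q²Δλ²) = 6372·0.13299 = 847 km

847 km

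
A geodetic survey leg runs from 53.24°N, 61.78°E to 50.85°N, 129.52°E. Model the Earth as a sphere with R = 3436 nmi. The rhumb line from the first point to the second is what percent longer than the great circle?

Great circle: σ = 0.7007 rad → d_gc = Rσ = 2407.5 nmi
Rhumb: Δφ = -0.0417, Δλ = +1.1823, Δψ = -0.0678, q = Δφ/Δψ = 0.6149 → d_rh = R√(Δφ²+q²Δλ²) = 2501.8 nmi
Excess = (2501.8 − 2407.5) / 2407.5 = 94.3 / 2407.5 = 3.92% ≈ 3.9%

3.9%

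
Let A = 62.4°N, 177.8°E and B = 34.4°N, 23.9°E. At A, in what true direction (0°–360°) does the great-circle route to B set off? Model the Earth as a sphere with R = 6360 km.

θ = atan2( sin Δλ·cos φ₂ ,  cos φ₁ sin φ₂ − sin φ₁ cos φ₂ cos Δλ )
  = atan2(-0.3630, +0.9184) = 338.43°

338.4°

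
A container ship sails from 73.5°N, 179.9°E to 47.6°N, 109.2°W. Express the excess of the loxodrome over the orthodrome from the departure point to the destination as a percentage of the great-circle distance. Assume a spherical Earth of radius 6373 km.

Great circle: σ = 0.6908 rad → d_gc = Rσ = 4402.7 km
Rhumb: Δφ = -0.4520, Δλ = +1.2374, Δψ = -0.9840, q = Δφ/Δψ = 0.4594 → d_rh = R√(Δφ²+q²Δλ²) = 4628.7 km
Excess = (4628.7 − 4402.7) / 4402.7 = 226.0 / 4402.7 = 5.13% ≈ 5.1%

5.1%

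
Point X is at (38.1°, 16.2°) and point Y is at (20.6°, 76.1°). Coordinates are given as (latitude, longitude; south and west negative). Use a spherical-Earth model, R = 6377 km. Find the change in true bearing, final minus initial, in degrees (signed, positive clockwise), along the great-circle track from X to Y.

+31.9°

Initial bearing θ₁ = atan2(sin Δλ cos φ₂, cos φ₁ sin φ₂ − sin φ₁ cos φ₂ cos Δλ) = 90.90°
Final bearing θ₂ = (initial bearing from the destination back to the start) + 180° = 122.80°
Δθ = θ₂ − θ₁ = +31.9°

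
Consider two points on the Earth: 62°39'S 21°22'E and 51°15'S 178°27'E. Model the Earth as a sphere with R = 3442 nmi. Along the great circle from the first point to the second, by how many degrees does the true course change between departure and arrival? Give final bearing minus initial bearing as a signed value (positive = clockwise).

At departure: θ₁ = atan2(sin Δλ cos φ₂, cos φ₁ sin φ₂ − sin φ₁ cos φ₂ cos Δλ) = 164.36°
At arrival: θ₂ = atan2(sin Δλ cos φ₁, −cos φ₂ sin φ₁ + sin φ₂ cos φ₁ cos Δλ) = 11.42°
Δθ = θ₂ − θ₁ = -152.9°

-152.9°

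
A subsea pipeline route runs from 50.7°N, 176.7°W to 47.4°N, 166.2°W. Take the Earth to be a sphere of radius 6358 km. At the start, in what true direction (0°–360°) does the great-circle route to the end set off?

111.6°

N = sin Δλ·cos φ₂ = +0.1234;  D = cos φ₁ sin φ₂ − sin φ₁ cos φ₂ cos Δλ = -0.0488
initial course = atan2(N, D) = 111.58°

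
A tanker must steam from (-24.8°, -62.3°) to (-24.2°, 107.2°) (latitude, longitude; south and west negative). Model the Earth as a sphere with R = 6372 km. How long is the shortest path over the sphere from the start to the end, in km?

Haversine: a = sin²(Δφ/2)+cos φ₁ cos φ₂ sin²(Δλ/2) = 0.82110;  σ = 2·atan2(√a,√(1−a))
σ = 129.956° → d = Rσ = 6372·2.26815 = 14453 km

14453 km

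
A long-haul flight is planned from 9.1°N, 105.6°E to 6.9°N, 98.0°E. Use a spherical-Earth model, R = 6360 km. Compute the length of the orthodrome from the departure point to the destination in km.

Haversine: a = sin²(Δφ/2)+cos φ₁ cos φ₂ sin²(Δλ/2) = 0.00467;  σ = 2·atan2(√a,√(1−a))
σ = 7.840° → d = Rσ = 6360·0.13684 = 870 km

870 km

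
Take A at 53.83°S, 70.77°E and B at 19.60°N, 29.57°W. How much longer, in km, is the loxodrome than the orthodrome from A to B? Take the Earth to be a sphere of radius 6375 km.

Great circle: cos σ = sin φ₁ sin φ₂ + cos φ₁ cos φ₂ cos Δλ,  σ = 1.9504 rad → d_gc = 12434.08 km
Rhumb line: Δψ = +1.4681, q = Δφ/Δψ = 0.8730, d_rh = R√(Δφ²+q²Δλ²) = 12717.57 km
Excess = 12717.57 − 12434.08 = 283.49 ≈ 283 km

283 km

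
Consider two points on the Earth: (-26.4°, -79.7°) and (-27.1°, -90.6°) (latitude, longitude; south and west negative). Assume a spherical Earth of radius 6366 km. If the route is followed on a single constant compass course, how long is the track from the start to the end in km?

Δψ = ln[tan(π/4+φ₂/2)/tan(π/4+φ₁/2)] = -0.0137;  Δφ = -0.0122 rad,  Δλ = -0.1902 rad
q = Δφ/Δψ = 0.8930
d = R·√(Δφ² + q²Δλ²) = 6366·0.17032 = 1084 km

1084 km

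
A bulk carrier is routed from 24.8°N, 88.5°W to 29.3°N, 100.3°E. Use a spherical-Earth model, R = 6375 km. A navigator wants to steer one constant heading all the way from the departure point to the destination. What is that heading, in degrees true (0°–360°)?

Δψ = ln[tan(π/4+φ₂/2)/tan(π/4+φ₁/2)] = +0.0882
Δλ = -2.9880 rad (taken the short way round)
course = atan2(Δλ, Δψ) = 271.69°

271.7°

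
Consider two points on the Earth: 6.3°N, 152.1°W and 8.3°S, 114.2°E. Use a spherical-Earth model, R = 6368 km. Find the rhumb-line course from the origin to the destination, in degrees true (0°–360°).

261.1°

Δψ = ln[tan(π/4+φ₂/2)/tan(π/4+φ₁/2)] = -0.2555
Δλ = -1.6354 rad (taken the short way round)
course = atan2(Δλ, Δψ) = 261.12°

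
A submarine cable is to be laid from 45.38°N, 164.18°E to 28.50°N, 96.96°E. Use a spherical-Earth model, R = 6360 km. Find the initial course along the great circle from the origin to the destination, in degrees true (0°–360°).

N = sin Δλ·cos φ₂ = -0.8103;  D = cos φ₁ sin φ₂ − sin φ₁ cos φ₂ cos Δλ = +0.0930
initial course = atan2(N, D) = 276.54°

276.5°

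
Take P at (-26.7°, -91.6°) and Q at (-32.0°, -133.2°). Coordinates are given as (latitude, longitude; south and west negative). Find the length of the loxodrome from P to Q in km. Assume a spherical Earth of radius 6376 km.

Rhumb course C = atan2(Δλ, Δψ) with Δψ = ln[tan(π/4+φ₂/2)/tan(π/4+φ₁/2)] = -0.1062, Δλ = -0.7261 → C = 261.68°
d = R·|Δφ| / |cos C| = 6376·0.09250 / 0.14471 = 4076 km

4076 km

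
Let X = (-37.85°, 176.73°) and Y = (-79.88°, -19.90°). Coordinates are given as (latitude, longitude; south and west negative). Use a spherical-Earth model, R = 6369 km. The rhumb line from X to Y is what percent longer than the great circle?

32.1%

Great circle: σ = 1.0802 rad → d_gc = Rσ = 6880.1 km
Rhumb: Δφ = -0.7336, Δλ = +2.8513, Δψ = -1.7096, q = Δφ/Δψ = 0.4291 → d_rh = R√(Δφ²+q²Δλ²) = 9085.6 km
Excess = (9085.6 − 6880.1) / 6880.1 = 2205.5 / 6880.1 = 32.06% ≈ 32.1%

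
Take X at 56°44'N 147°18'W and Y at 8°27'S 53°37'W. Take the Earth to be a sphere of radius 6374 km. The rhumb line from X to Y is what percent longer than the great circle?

Great circle: σ = 1.7292 rad → d_gc = Rσ = 11021.8 km
Rhumb: Δφ = -1.1377, Δλ = +1.6351, Δψ = -1.3562, q = Δφ/Δψ = 0.8389 → d_rh = R√(Δφ²+q²Δλ²) = 11358.7 km
Excess = (11358.7 − 11021.8) / 11021.8 = 336.9 / 11021.8 = 3.06% ≈ 3.1%

3.1%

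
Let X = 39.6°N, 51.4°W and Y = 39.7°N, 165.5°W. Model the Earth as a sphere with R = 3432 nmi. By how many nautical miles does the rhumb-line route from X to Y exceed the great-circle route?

Great circle: cos σ = sin φ₁ sin φ₂ + cos φ₁ cos φ₂ cos Δλ,  σ = 1.4049 rad → d_gc = 4821.76 nmi
Rhumb line: Δψ = +0.0023, q = Δφ/Δψ = 0.7700, d_rh = R√(Δφ²+q²Δλ²) = 5262.31 nmi
Excess = 5262.31 − 4821.76 = 440.55 ≈ 441 nmi

441 nmi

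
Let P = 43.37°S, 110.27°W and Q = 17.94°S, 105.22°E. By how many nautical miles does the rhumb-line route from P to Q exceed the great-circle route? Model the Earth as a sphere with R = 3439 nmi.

875 nmi

Great circle: cos σ = sin φ₁ sin φ₂ + cos φ₁ cos φ₂ cos Δλ,  σ = 1.9301 rad → d_gc = 6637.5 nmi
Rhumb line: Δψ = +0.5233, q = Δφ/Δψ = 0.8481, d_rh = R√(Δφ²+q²Δλ²) = 7512.8 nmi
Excess = 7512.8 − 6637.5 = 875.3 ≈ 875 nmi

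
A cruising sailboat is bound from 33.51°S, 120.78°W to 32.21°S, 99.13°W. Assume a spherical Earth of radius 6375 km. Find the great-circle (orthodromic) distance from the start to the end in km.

2025 km

cos σ = sin φ₁ sin φ₂ + cos φ₁ cos φ₂ cos Δλ
      = sin(-33.51°)sin(-32.21°) + cos(-33.51°)cos(-32.21°)cos(21.65°) = 0.9500
σ = 18.199° → d = Rσ = 6375·0.31764 = 2025 km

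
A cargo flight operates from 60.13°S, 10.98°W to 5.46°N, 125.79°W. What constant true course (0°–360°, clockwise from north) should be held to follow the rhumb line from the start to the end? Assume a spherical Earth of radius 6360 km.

Meridional parts: M(φ₁)=-1.3215, M(φ₂)=+0.0954 → ΔM = +1.4169;  Δλ = -2.0038 rad
tan C = Δλ / ΔM = -1.4142 → C = 305.27°

305.3°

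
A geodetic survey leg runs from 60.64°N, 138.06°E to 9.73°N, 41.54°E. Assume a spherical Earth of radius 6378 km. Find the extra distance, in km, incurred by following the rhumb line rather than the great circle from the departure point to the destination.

513 km

Great circle: cos σ = sin φ₁ sin φ₂ + cos φ₁ cos φ₂ cos Δλ,  σ = 1.4782 rad → d_gc = 9428.2 km
Rhumb line: Δψ = -1.1689, q = Δφ/Δψ = 0.7602, d_rh = R√(Δφ²+q²Δλ²) = 9941.1 km
Excess = 9941.1 − 9428.2 = 512.9 ≈ 513 km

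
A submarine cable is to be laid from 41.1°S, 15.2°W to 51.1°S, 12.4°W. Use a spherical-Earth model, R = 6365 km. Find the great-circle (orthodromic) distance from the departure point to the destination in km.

cos σ = sin φ₁ sin φ₂ + cos φ₁ cos φ₂ cos Δλ
      = sin(-41.10°)sin(-51.10°) + cos(-41.10°)cos(-51.10°)cos(2.80°) = 0.9842
σ = 10.185° → d = Rσ = 6365·0.17776 = 1131 km

1131 km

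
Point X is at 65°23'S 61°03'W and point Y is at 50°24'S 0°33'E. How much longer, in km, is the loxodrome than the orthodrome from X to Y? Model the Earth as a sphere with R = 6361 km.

Great circle: cos σ = sin φ₁ sin φ₂ + cos φ₁ cos φ₂ cos Δλ,  σ = 0.5975 rad → d_gc = 3800.4 km
Rhumb line: Δψ = +0.5008, q = Δφ/Δψ = 0.5222, d_rh = R√(Δφ²+q²Δλ²) = 3939.5 km
Excess = 3939.5 − 3800.4 = 139.1 ≈ 139 km

139 km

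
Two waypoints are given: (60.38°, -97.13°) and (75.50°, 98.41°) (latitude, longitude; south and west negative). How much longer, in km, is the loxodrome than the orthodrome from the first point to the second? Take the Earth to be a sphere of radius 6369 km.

1942 km

Great circle: cos σ = sin φ₁ sin φ₂ + cos φ₁ cos φ₂ cos Δλ,  σ = 0.7635 rad → d_gc = 4862.9 km
Rhumb line: Δψ = +0.7316, q = Δφ/Δψ = 0.3607, d_rh = R√(Δφ²+q²Δλ²) = 6805.3 km
Excess = 6805.3 − 4862.9 = 1942.4 ≈ 1942 km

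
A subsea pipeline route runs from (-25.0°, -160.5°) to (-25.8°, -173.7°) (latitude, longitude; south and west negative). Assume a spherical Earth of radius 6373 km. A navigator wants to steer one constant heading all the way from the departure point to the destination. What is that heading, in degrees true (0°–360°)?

266.2°

Δψ = ln[tan(π/4+φ₂/2)/tan(π/4+φ₁/2)] = -0.0155
Δλ = -0.2304 rad (taken the short way round)
course = atan2(Δλ, Δψ) = 266.16°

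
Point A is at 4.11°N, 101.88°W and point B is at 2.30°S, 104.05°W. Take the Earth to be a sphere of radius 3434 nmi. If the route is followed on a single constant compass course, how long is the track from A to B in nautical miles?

Rhumb course C = atan2(Δλ, Δψ) with Δψ = ln[tan(π/4+φ₂/2)/tan(π/4+φ₁/2)] = -0.1119, Δλ = -0.0379 → C = 198.69°
d = R·|Δφ| / |cos C| = 3434·0.11188 / 0.94726 = 406 nmi

406 nmi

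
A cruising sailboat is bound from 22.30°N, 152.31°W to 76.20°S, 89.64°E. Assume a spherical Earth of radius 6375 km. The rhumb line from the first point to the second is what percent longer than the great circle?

7.8%

Great circle: σ = 2.0627 rad → d_gc = Rσ = 13149.5 km
Rhumb: Δφ = -1.7191, Δλ = -2.0604, Δψ = -2.5113, q = Δφ/Δψ = 0.6846 → d_rh = R√(Δφ²+q²Δλ²) = 14176.1 km
Excess = (14176.1 − 13149.5) / 13149.5 = 1026.6 / 13149.5 = 7.81% ≈ 7.8%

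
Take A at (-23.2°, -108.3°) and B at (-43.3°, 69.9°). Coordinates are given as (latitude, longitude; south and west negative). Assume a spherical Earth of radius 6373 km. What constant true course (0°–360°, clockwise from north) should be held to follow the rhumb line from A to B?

Δψ = ln[tan(π/4+φ₂/2)/tan(π/4+φ₁/2)] = -0.4236
Δλ = +3.1102 rad (taken the short way round)
course = atan2(Δλ, Δψ) = 97.76°

97.8°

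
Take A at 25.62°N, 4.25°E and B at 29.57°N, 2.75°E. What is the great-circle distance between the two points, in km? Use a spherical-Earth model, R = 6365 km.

cos σ = sin φ₁ sin φ₂ + cos φ₁ cos φ₂ cos Δλ
      = sin(25.62°)sin(29.57°) + cos(25.62°)cos(29.57°)cos(-1.50°) = 0.9974
σ = 4.168° → d = Rσ = 6365·0.07274 = 463 km

463 km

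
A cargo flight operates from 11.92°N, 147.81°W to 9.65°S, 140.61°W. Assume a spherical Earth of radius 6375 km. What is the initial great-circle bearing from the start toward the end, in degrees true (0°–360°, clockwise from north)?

θ = atan2( sin Δλ·cos φ₂ ,  cos φ₁ sin φ₂ − sin φ₁ cos φ₂ cos Δλ )
  = atan2(+0.1236, -0.3660) = 161.35°

161.3°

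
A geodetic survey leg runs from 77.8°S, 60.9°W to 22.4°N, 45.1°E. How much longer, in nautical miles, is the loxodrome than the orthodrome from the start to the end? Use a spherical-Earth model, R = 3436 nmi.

429 nmi

Great circle: cos σ = sin φ₁ sin φ₂ + cos φ₁ cos φ₂ cos Δλ,  σ = 2.0112 rad → d_gc = 6910.5 nmi
Rhumb line: Δψ = +2.6375, q = Δφ/Δψ = 0.6631, d_rh = R√(Δφ²+q²Δλ²) = 7339.9 nmi
Excess = 7339.9 − 6910.5 = 429.4 ≈ 429 nmi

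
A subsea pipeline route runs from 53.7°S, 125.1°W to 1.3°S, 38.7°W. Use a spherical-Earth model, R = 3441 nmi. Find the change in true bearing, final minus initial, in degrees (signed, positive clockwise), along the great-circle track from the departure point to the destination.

Initial bearing θ₁ = atan2(sin Δλ cos φ₂, cos φ₁ sin φ₂ − sin φ₁ cos φ₂ cos Δλ) = 87.87°
Final bearing θ₂ = (initial bearing from the destination back to the start) + 180° = 36.28°
Δθ = θ₂ − θ₁ = -51.6°

-51.6°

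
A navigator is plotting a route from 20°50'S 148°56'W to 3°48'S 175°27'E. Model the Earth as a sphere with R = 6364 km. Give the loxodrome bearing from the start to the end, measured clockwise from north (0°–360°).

296.2°

Δψ = ln[tan(π/4+φ₂/2)/tan(π/4+φ₁/2)] = +0.3055
Δλ = -0.6216 rad (taken the short way round)
course = atan2(Δλ, Δψ) = 296.17°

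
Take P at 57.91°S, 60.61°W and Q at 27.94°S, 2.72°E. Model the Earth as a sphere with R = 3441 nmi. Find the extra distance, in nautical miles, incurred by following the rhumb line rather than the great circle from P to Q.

Great circle: cos σ = sin φ₁ sin φ₂ + cos φ₁ cos φ₂ cos Δλ,  σ = 0.9177 rad → d_gc = 3157.94 nmi
Rhumb line: Δψ = +0.7380, q = Δφ/Δψ = 0.7088, d_rh = R√(Δφ²+q²Δλ²) = 3241.42 nmi
Excess = 3241.42 − 3157.94 = 83.48 ≈ 83 nmi

83 nmi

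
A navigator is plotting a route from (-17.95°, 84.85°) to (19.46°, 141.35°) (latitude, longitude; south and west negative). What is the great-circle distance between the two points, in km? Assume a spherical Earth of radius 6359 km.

Haversine: a = sin²(Δφ/2)+cos φ₁ cos φ₂ sin²(Δλ/2) = 0.30380;  σ = 2·atan2(√a,√(1−a))
σ = 66.896° → d = Rσ = 6359·1.16755 = 7424 km

7424 km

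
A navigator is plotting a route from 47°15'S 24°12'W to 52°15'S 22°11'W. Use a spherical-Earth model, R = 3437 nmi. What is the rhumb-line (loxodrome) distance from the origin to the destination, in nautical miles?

Rhumb course C = atan2(Δλ, Δψ) with Δψ = ln[tan(π/4+φ₂/2)/tan(π/4+φ₁/2)] = -0.1352, Δλ = +0.0352 → C = 165.41°
d = R·|Δφ| / |cos C| = 3437·0.08727 / 0.96775 = 310 nmi

310 nmi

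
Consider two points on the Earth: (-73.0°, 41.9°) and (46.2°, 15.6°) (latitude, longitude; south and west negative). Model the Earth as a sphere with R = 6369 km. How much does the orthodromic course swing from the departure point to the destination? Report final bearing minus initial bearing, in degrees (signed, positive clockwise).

At departure: θ₁ = atan2(sin Δλ cos φ₂, cos φ₁ sin φ₂ − sin φ₁ cos φ₂ cos Δλ) = 339.13°
At arrival: θ₂ = atan2(sin Δλ cos φ₁, −cos φ₂ sin φ₁ + sin φ₂ cos φ₁ cos Δλ) = 351.35°
Δθ = θ₂ − θ₁ = +12.2°

+12.2°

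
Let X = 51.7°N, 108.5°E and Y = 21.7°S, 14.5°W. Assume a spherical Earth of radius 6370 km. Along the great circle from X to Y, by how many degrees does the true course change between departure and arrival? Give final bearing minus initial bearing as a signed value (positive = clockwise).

At departure: θ₁ = atan2(sin Δλ cos φ₂, cos φ₁ sin φ₂ − sin φ₁ cos φ₂ cos Δλ) = 282.16°
At arrival: θ₂ = atan2(sin Δλ cos φ₁, −cos φ₂ sin φ₁ + sin φ₂ cos φ₁ cos Δλ) = 220.70°
Δθ = θ₂ − θ₁ = -61.5°

-61.5°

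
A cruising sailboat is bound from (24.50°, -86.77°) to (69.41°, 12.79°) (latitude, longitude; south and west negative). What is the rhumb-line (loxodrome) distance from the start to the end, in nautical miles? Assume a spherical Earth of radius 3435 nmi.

4576 nmi

Δψ = ln[tan(π/4+φ₂/2)/tan(π/4+φ₁/2)] = +1.2645;  Δφ = +0.7838 rad,  Δλ = +1.7376 rad
q = Δφ/Δψ = 0.6199
d = R·√(Δφ² + q²Δλ²) = 3435·1.33216 = 4576 nmi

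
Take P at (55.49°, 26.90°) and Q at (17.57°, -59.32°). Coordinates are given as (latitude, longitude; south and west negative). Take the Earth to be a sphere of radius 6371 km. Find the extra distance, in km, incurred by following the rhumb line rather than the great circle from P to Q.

345 km

Great circle: cos σ = sin φ₁ sin φ₂ + cos φ₁ cos φ₂ cos Δλ,  σ = 1.2825 rad → d_gc = 8170.6 km
Rhumb line: Δψ = -0.8577, q = Δφ/Δψ = 0.7717, d_rh = R√(Δφ²+q²Δλ²) = 8515.4 km
Excess = 8515.4 − 8170.6 = 344.8 ≈ 345 km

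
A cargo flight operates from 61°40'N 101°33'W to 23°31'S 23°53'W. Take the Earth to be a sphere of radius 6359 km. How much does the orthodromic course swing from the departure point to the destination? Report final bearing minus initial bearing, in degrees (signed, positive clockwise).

+39.3°

Initial bearing θ₁ = atan2(sin Δλ cos φ₂, cos φ₁ sin φ₂ − sin φ₁ cos φ₂ cos Δλ) = 111.99°
Final bearing θ₂ = (initial bearing from the destination back to the start) + 180° = 151.32°
Δθ = θ₂ − θ₁ = +39.3°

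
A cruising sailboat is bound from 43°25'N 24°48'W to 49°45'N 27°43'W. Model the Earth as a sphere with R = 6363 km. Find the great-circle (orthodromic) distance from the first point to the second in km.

738 km

cos σ = sin φ₁ sin φ₂ + cos φ₁ cos φ₂ cos Δλ
      = sin(43.42°)sin(49.75°) + cos(43.42°)cos(49.75°)cos(-2.92°) = 0.9933
σ = 6.642° → d = Rσ = 6363·0.11592 = 738 km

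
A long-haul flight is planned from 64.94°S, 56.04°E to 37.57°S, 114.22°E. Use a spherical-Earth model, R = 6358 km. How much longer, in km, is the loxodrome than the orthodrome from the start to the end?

135 km

Great circle: cos σ = sin φ₁ sin φ₂ + cos φ₁ cos φ₂ cos Δλ,  σ = 0.7534 rad → d_gc = 4790.3 km
Rhumb line: Δψ = +0.7955, q = Δφ/Δψ = 0.6005, d_rh = R√(Δφ²+q²Δλ²) = 4925.0 km
Excess = 4925.0 − 4790.3 = 134.7 ≈ 135 km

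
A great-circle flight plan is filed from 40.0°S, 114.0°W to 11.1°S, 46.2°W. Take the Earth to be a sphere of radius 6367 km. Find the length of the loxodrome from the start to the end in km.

7422 km

Δψ = ln[tan(π/4+φ₂/2)/tan(π/4+φ₁/2)] = +0.5680;  Δφ = +0.5044 rad,  Δλ = +1.1833 rad
q = Δφ/Δψ = 0.8881
d = R·√(Δφ² + q²Δλ²) = 6367·1.16570 = 7422 km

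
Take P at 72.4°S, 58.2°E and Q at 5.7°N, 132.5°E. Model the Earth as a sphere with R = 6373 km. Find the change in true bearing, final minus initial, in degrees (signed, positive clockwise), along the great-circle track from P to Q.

At departure: θ₁ = atan2(sin Δλ cos φ₂, cos φ₁ sin φ₂ − sin φ₁ cos φ₂ cos Δλ) = 73.34°
At arrival: θ₂ = atan2(sin Δλ cos φ₁, −cos φ₂ sin φ₁ + sin φ₂ cos φ₁ cos Δλ) = 16.92°
Δθ = θ₂ − θ₁ = -56.4°

-56.4°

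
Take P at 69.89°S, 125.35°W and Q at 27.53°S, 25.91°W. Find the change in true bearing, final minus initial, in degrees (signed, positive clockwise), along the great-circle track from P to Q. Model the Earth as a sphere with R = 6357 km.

-87.1°

At departure: θ₁ = atan2(sin Δλ cos φ₂, cos φ₁ sin φ₂ − sin φ₁ cos φ₂ cos Δλ) = 108.67°
At arrival: θ₂ = atan2(sin Δλ cos φ₁, −cos φ₂ sin φ₁ + sin φ₂ cos φ₁ cos Δλ) = 21.55°
Δθ = θ₂ − θ₁ = -87.1°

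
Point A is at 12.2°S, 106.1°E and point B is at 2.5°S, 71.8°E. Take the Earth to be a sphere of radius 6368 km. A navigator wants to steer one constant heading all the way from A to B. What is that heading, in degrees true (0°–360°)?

285.9°

Meridional parts: M(φ₁)=-0.2146, M(φ₂)=-0.0436 → ΔM = +0.1709;  Δλ = -0.5986 rad
tan C = Δλ / ΔM = -3.5027 → C = 285.93°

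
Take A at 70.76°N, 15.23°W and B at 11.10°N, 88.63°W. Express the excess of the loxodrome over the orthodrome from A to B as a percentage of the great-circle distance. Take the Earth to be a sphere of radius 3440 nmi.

3.7%

Great circle: σ = 1.2931 rad → d_gc = Rσ = 4448.2 nmi
Rhumb: Δφ = -1.0413, Δλ = -1.2811, Δψ = -1.5800, q = Δφ/Δψ = 0.6590 → d_rh = R√(Δφ²+q²Δλ²) = 4611.4 nmi
Excess = (4611.4 − 4448.2) / 4448.2 = 163.2 / 4448.2 = 3.67% ≈ 3.7%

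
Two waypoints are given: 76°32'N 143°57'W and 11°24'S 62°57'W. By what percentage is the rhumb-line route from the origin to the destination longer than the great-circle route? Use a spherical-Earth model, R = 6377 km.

3.8%

Great circle: σ = 1.7280 rad → d_gc = Rσ = 11019.2 km
Rhumb: Δφ = -1.5347, Δλ = +1.4137, Δψ = -2.3368, q = Δφ/Δψ = 0.6568 → d_rh = R√(Δφ²+q²Δλ²) = 11438.6 km
Excess = (11438.6 − 11019.2) / 11019.2 = 419.4 / 11019.2 = 3.81% ≈ 3.8%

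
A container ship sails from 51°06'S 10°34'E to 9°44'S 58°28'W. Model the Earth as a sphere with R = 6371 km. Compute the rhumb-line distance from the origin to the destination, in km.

7856 km

Δψ = ln[tan(π/4+φ₂/2)/tan(π/4+φ₁/2)] = +0.8702;  Δφ = +0.7220 rad,  Δλ = -1.2049 rad
q = Δφ/Δψ = 0.8297
d = R·√(Δφ² + q²Δλ²) = 6371·1.23311 = 7856 km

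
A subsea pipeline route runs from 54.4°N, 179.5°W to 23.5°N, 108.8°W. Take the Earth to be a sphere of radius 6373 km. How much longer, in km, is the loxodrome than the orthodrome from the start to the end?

194 km

Great circle: cos σ = sin φ₁ sin φ₂ + cos φ₁ cos φ₂ cos Δλ,  σ = 1.0464 rad → d_gc = 6668.9 km
Rhumb line: Δψ = -0.7140, q = Δφ/Δψ = 0.7554, d_rh = R√(Δφ²+q²Δλ²) = 6862.9 km
Excess = 6862.9 − 6668.9 = 194.0 ≈ 194 km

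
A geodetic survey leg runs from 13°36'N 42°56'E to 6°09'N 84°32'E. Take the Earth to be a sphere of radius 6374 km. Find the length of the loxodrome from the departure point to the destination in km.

Rhumb course C = atan2(Δλ, Δψ) with Δψ = ln[tan(π/4+φ₂/2)/tan(π/4+φ₁/2)] = -0.1321, Δλ = +0.7261 → C = 100.31°
d = R·|Δφ| / |cos C| = 6374·0.13003 / 0.17898 = 4631 km

4631 km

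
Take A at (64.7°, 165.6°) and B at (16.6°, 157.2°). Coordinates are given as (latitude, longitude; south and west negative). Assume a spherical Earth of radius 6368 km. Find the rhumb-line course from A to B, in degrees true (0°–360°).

Δψ = ln[tan(π/4+φ₂/2)/tan(π/4+φ₁/2)] = -1.2003
Δλ = -0.1466 rad (taken the short way round)
course = atan2(Δλ, Δψ) = 186.96°

187.0°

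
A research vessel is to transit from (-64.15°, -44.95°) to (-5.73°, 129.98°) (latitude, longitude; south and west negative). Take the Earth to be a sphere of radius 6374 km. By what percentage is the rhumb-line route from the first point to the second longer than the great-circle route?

29.6%

Great circle: σ = 1.9201 rad → d_gc = Rσ = 12239.0 km
Rhumb: Δφ = +1.0196, Δλ = +3.0531, Δψ = +1.3717, q = Δφ/Δψ = 0.7433 → d_rh = R√(Δφ²+q²Δλ²) = 15858.2 km
Excess = (15858.2 − 12239.0) / 12239.0 = 3619.2 / 12239.0 = 29.57% ≈ 29.6%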